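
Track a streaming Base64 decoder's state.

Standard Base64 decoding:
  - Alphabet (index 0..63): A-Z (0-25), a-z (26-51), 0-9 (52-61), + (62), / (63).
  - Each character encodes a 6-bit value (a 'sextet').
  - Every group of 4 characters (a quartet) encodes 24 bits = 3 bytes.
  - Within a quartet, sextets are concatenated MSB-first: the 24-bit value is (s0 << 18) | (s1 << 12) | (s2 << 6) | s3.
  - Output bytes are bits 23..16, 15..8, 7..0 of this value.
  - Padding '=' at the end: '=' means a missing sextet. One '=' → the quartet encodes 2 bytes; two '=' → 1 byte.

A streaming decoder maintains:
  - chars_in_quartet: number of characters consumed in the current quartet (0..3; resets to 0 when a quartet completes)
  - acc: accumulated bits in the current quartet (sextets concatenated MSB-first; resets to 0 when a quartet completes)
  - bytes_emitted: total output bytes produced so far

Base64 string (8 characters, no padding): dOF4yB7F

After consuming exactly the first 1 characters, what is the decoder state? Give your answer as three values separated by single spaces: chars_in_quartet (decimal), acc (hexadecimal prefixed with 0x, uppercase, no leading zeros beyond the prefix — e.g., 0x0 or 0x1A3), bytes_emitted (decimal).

After char 0 ('d'=29): chars_in_quartet=1 acc=0x1D bytes_emitted=0

Answer: 1 0x1D 0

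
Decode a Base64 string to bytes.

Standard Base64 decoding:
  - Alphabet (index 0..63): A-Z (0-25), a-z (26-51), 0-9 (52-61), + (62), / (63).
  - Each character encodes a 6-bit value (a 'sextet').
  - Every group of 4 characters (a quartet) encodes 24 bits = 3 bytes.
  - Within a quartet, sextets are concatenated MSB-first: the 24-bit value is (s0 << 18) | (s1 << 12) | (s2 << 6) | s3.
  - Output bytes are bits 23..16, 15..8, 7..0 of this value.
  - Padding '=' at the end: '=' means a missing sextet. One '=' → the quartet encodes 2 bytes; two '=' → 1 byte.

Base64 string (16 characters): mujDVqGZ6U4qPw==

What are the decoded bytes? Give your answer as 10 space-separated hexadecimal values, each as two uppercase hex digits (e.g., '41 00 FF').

Answer: 9A E8 C3 56 A1 99 E9 4E 2A 3F

Derivation:
After char 0 ('m'=38): chars_in_quartet=1 acc=0x26 bytes_emitted=0
After char 1 ('u'=46): chars_in_quartet=2 acc=0x9AE bytes_emitted=0
After char 2 ('j'=35): chars_in_quartet=3 acc=0x26BA3 bytes_emitted=0
After char 3 ('D'=3): chars_in_quartet=4 acc=0x9AE8C3 -> emit 9A E8 C3, reset; bytes_emitted=3
After char 4 ('V'=21): chars_in_quartet=1 acc=0x15 bytes_emitted=3
After char 5 ('q'=42): chars_in_quartet=2 acc=0x56A bytes_emitted=3
After char 6 ('G'=6): chars_in_quartet=3 acc=0x15A86 bytes_emitted=3
After char 7 ('Z'=25): chars_in_quartet=4 acc=0x56A199 -> emit 56 A1 99, reset; bytes_emitted=6
After char 8 ('6'=58): chars_in_quartet=1 acc=0x3A bytes_emitted=6
After char 9 ('U'=20): chars_in_quartet=2 acc=0xE94 bytes_emitted=6
After char 10 ('4'=56): chars_in_quartet=3 acc=0x3A538 bytes_emitted=6
After char 11 ('q'=42): chars_in_quartet=4 acc=0xE94E2A -> emit E9 4E 2A, reset; bytes_emitted=9
After char 12 ('P'=15): chars_in_quartet=1 acc=0xF bytes_emitted=9
After char 13 ('w'=48): chars_in_quartet=2 acc=0x3F0 bytes_emitted=9
Padding '==': partial quartet acc=0x3F0 -> emit 3F; bytes_emitted=10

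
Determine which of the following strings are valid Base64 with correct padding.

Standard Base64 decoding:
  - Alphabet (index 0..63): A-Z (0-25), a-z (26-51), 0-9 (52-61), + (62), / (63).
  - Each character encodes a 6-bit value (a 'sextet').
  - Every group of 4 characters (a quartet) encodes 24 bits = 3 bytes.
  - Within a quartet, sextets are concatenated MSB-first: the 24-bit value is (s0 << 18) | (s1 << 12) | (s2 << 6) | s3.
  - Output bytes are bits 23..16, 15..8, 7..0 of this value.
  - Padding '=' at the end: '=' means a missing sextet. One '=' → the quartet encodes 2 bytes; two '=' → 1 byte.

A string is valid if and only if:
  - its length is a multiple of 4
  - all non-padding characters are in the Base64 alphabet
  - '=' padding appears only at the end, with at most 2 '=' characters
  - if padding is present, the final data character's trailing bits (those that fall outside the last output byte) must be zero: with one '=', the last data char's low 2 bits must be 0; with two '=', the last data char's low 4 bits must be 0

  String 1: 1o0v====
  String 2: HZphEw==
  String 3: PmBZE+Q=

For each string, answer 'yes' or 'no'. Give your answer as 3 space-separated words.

Answer: no yes yes

Derivation:
String 1: '1o0v====' → invalid (4 pad chars (max 2))
String 2: 'HZphEw==' → valid
String 3: 'PmBZE+Q=' → valid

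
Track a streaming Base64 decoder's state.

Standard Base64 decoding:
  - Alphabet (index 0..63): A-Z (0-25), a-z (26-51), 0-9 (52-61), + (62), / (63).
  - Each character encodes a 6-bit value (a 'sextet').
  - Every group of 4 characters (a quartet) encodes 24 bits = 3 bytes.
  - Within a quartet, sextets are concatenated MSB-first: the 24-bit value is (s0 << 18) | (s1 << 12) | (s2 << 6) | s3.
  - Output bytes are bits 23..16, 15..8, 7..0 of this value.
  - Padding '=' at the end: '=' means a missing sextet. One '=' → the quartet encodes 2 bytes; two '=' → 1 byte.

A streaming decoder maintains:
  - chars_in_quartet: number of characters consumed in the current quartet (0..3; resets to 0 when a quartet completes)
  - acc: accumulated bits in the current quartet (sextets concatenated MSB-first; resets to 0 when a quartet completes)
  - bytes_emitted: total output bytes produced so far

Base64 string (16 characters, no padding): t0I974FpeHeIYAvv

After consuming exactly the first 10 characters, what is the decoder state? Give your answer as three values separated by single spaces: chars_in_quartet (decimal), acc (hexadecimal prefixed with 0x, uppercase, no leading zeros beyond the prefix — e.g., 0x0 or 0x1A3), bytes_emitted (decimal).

Answer: 2 0x787 6

Derivation:
After char 0 ('t'=45): chars_in_quartet=1 acc=0x2D bytes_emitted=0
After char 1 ('0'=52): chars_in_quartet=2 acc=0xB74 bytes_emitted=0
After char 2 ('I'=8): chars_in_quartet=3 acc=0x2DD08 bytes_emitted=0
After char 3 ('9'=61): chars_in_quartet=4 acc=0xB7423D -> emit B7 42 3D, reset; bytes_emitted=3
After char 4 ('7'=59): chars_in_quartet=1 acc=0x3B bytes_emitted=3
After char 5 ('4'=56): chars_in_quartet=2 acc=0xEF8 bytes_emitted=3
After char 6 ('F'=5): chars_in_quartet=3 acc=0x3BE05 bytes_emitted=3
After char 7 ('p'=41): chars_in_quartet=4 acc=0xEF8169 -> emit EF 81 69, reset; bytes_emitted=6
After char 8 ('e'=30): chars_in_quartet=1 acc=0x1E bytes_emitted=6
After char 9 ('H'=7): chars_in_quartet=2 acc=0x787 bytes_emitted=6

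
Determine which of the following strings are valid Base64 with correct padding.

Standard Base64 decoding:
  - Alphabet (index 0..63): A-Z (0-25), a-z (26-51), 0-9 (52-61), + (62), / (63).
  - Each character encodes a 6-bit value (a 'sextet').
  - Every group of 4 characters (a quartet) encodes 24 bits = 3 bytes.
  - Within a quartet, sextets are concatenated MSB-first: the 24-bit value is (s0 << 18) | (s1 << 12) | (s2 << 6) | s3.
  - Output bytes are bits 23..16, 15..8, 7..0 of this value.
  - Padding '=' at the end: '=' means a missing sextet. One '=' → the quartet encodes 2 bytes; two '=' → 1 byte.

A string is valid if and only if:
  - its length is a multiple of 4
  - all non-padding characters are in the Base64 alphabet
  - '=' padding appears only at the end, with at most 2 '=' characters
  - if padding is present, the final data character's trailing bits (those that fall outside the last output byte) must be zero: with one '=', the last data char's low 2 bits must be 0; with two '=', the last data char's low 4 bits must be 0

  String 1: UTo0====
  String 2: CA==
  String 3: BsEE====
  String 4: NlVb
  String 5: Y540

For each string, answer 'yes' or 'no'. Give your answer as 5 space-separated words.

String 1: 'UTo0====' → invalid (4 pad chars (max 2))
String 2: 'CA==' → valid
String 3: 'BsEE====' → invalid (4 pad chars (max 2))
String 4: 'NlVb' → valid
String 5: 'Y540' → valid

Answer: no yes no yes yes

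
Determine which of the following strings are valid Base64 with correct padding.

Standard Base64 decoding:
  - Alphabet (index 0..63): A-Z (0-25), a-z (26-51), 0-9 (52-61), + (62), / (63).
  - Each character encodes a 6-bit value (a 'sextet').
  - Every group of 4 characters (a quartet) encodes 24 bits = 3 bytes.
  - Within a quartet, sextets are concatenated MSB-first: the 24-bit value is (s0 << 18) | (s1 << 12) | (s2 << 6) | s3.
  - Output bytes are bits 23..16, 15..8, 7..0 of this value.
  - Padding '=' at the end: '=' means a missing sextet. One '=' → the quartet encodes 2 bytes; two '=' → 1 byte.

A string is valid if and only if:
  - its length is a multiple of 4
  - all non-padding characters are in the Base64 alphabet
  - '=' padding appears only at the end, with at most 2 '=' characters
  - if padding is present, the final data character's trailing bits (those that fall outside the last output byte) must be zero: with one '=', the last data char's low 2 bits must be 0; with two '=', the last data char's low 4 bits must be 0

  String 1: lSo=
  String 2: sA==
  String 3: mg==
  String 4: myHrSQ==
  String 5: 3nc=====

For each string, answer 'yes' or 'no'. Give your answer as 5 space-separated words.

String 1: 'lSo=' → valid
String 2: 'sA==' → valid
String 3: 'mg==' → valid
String 4: 'myHrSQ==' → valid
String 5: '3nc=====' → invalid (5 pad chars (max 2))

Answer: yes yes yes yes no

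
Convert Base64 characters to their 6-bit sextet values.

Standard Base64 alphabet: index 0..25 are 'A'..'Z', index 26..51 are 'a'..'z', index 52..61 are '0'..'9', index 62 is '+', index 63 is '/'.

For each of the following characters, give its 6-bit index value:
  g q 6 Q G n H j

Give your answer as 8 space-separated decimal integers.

'g': a..z range, 26 + ord('g') − ord('a') = 32
'q': a..z range, 26 + ord('q') − ord('a') = 42
'6': 0..9 range, 52 + ord('6') − ord('0') = 58
'Q': A..Z range, ord('Q') − ord('A') = 16
'G': A..Z range, ord('G') − ord('A') = 6
'n': a..z range, 26 + ord('n') − ord('a') = 39
'H': A..Z range, ord('H') − ord('A') = 7
'j': a..z range, 26 + ord('j') − ord('a') = 35

Answer: 32 42 58 16 6 39 7 35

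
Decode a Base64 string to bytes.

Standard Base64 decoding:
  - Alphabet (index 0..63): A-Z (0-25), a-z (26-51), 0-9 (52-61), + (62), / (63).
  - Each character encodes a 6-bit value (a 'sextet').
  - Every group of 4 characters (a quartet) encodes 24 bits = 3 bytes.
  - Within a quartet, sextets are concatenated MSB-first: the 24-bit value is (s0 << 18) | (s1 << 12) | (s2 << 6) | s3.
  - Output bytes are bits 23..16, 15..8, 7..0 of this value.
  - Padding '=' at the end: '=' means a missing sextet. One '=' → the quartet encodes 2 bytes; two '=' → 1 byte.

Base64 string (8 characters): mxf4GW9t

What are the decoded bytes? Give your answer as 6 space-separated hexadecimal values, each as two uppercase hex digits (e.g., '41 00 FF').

Answer: 9B 17 F8 19 6F 6D

Derivation:
After char 0 ('m'=38): chars_in_quartet=1 acc=0x26 bytes_emitted=0
After char 1 ('x'=49): chars_in_quartet=2 acc=0x9B1 bytes_emitted=0
After char 2 ('f'=31): chars_in_quartet=3 acc=0x26C5F bytes_emitted=0
After char 3 ('4'=56): chars_in_quartet=4 acc=0x9B17F8 -> emit 9B 17 F8, reset; bytes_emitted=3
After char 4 ('G'=6): chars_in_quartet=1 acc=0x6 bytes_emitted=3
After char 5 ('W'=22): chars_in_quartet=2 acc=0x196 bytes_emitted=3
After char 6 ('9'=61): chars_in_quartet=3 acc=0x65BD bytes_emitted=3
After char 7 ('t'=45): chars_in_quartet=4 acc=0x196F6D -> emit 19 6F 6D, reset; bytes_emitted=6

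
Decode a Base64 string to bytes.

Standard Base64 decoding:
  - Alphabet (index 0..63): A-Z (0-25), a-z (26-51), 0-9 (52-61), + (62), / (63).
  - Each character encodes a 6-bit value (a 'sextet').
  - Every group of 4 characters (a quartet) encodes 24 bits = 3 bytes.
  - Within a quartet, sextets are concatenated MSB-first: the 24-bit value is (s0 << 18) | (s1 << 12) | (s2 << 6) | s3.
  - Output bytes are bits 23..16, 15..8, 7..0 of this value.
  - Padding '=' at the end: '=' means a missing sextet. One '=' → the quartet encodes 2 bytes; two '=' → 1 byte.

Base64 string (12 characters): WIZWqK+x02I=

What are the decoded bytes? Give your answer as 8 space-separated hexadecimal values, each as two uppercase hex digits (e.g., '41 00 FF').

Answer: 58 86 56 A8 AF B1 D3 62

Derivation:
After char 0 ('W'=22): chars_in_quartet=1 acc=0x16 bytes_emitted=0
After char 1 ('I'=8): chars_in_quartet=2 acc=0x588 bytes_emitted=0
After char 2 ('Z'=25): chars_in_quartet=3 acc=0x16219 bytes_emitted=0
After char 3 ('W'=22): chars_in_quartet=4 acc=0x588656 -> emit 58 86 56, reset; bytes_emitted=3
After char 4 ('q'=42): chars_in_quartet=1 acc=0x2A bytes_emitted=3
After char 5 ('K'=10): chars_in_quartet=2 acc=0xA8A bytes_emitted=3
After char 6 ('+'=62): chars_in_quartet=3 acc=0x2A2BE bytes_emitted=3
After char 7 ('x'=49): chars_in_quartet=4 acc=0xA8AFB1 -> emit A8 AF B1, reset; bytes_emitted=6
After char 8 ('0'=52): chars_in_quartet=1 acc=0x34 bytes_emitted=6
After char 9 ('2'=54): chars_in_quartet=2 acc=0xD36 bytes_emitted=6
After char 10 ('I'=8): chars_in_quartet=3 acc=0x34D88 bytes_emitted=6
Padding '=': partial quartet acc=0x34D88 -> emit D3 62; bytes_emitted=8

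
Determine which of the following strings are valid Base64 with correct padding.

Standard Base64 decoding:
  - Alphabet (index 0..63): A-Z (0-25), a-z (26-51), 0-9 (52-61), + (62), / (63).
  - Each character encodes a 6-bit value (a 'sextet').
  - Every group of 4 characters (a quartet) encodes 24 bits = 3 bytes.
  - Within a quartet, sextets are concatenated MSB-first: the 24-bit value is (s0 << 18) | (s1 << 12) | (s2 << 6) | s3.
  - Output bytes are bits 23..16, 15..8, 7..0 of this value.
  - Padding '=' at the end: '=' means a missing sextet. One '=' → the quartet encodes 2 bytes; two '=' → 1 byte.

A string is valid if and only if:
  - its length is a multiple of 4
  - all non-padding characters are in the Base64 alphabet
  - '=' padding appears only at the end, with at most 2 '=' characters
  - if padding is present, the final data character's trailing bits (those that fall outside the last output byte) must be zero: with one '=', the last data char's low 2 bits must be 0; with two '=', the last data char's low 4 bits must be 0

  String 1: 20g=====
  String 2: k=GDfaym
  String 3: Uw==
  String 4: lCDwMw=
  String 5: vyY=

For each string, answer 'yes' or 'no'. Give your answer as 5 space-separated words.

Answer: no no yes no yes

Derivation:
String 1: '20g=====' → invalid (5 pad chars (max 2))
String 2: 'k=GDfaym' → invalid (bad char(s): ['=']; '=' in middle)
String 3: 'Uw==' → valid
String 4: 'lCDwMw=' → invalid (len=7 not mult of 4)
String 5: 'vyY=' → valid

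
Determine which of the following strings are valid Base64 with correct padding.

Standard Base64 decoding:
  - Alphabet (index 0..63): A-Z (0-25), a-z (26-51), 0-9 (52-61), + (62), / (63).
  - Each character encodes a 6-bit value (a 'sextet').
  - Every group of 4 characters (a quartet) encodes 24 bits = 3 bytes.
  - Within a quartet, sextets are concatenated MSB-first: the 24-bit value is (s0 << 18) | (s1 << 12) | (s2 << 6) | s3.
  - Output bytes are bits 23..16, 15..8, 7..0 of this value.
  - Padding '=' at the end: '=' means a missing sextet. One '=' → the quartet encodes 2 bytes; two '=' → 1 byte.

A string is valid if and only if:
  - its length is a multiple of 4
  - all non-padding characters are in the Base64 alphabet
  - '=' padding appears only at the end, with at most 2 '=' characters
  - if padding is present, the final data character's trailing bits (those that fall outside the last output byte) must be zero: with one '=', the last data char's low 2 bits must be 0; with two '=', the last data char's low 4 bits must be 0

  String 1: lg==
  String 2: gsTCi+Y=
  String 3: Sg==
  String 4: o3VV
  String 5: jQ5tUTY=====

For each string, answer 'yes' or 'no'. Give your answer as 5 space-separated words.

String 1: 'lg==' → valid
String 2: 'gsTCi+Y=' → valid
String 3: 'Sg==' → valid
String 4: 'o3VV' → valid
String 5: 'jQ5tUTY=====' → invalid (5 pad chars (max 2))

Answer: yes yes yes yes no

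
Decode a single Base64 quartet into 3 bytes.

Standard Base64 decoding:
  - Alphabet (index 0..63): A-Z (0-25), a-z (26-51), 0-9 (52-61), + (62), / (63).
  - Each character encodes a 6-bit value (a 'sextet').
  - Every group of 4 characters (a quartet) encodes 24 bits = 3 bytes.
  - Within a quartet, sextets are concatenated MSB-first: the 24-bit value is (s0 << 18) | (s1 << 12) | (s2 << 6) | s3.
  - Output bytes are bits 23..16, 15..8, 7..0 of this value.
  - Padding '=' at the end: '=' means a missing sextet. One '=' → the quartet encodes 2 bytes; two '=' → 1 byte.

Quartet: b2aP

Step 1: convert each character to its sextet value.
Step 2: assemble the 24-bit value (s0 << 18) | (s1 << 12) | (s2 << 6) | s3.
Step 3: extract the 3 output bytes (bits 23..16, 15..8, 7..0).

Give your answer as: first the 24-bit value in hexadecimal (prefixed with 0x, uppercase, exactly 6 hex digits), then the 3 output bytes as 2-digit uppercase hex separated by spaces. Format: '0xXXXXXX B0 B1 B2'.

Answer: 0x6F668F 6F 66 8F

Derivation:
Sextets: b=27, 2=54, a=26, P=15
24-bit: (27<<18) | (54<<12) | (26<<6) | 15
      = 0x6C0000 | 0x036000 | 0x000680 | 0x00000F
      = 0x6F668F
Bytes: (v>>16)&0xFF=6F, (v>>8)&0xFF=66, v&0xFF=8F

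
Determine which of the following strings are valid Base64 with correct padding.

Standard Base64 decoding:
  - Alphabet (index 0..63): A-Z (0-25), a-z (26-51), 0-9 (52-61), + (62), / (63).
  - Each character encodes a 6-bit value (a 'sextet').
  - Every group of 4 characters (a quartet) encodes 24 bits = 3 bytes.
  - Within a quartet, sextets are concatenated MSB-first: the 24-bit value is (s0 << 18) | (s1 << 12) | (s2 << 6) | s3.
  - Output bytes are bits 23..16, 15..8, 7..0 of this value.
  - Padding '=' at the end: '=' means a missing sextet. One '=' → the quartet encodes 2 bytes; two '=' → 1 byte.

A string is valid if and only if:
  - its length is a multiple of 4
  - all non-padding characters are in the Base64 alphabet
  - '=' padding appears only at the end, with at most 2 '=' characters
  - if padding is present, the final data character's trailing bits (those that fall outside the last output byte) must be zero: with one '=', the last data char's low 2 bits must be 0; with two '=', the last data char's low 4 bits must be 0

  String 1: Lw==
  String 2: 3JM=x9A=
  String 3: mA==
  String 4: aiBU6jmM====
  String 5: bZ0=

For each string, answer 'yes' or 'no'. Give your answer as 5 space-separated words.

Answer: yes no yes no yes

Derivation:
String 1: 'Lw==' → valid
String 2: '3JM=x9A=' → invalid (bad char(s): ['=']; '=' in middle)
String 3: 'mA==' → valid
String 4: 'aiBU6jmM====' → invalid (4 pad chars (max 2))
String 5: 'bZ0=' → valid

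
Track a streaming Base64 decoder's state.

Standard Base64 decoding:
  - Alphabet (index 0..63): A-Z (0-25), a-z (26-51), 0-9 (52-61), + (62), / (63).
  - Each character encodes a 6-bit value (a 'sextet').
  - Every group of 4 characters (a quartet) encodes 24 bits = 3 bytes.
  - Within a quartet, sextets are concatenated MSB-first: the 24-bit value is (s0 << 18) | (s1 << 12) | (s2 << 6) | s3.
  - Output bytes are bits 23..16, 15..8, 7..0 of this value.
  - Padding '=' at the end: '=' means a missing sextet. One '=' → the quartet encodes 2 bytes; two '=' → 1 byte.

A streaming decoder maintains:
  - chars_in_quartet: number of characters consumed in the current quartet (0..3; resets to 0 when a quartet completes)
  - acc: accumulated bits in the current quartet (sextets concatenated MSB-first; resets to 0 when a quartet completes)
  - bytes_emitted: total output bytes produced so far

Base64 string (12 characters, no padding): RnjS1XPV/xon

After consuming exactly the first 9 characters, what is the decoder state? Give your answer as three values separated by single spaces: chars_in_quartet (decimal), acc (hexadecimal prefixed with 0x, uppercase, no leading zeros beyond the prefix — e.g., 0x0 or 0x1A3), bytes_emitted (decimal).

Answer: 1 0x3F 6

Derivation:
After char 0 ('R'=17): chars_in_quartet=1 acc=0x11 bytes_emitted=0
After char 1 ('n'=39): chars_in_quartet=2 acc=0x467 bytes_emitted=0
After char 2 ('j'=35): chars_in_quartet=3 acc=0x119E3 bytes_emitted=0
After char 3 ('S'=18): chars_in_quartet=4 acc=0x4678D2 -> emit 46 78 D2, reset; bytes_emitted=3
After char 4 ('1'=53): chars_in_quartet=1 acc=0x35 bytes_emitted=3
After char 5 ('X'=23): chars_in_quartet=2 acc=0xD57 bytes_emitted=3
After char 6 ('P'=15): chars_in_quartet=3 acc=0x355CF bytes_emitted=3
After char 7 ('V'=21): chars_in_quartet=4 acc=0xD573D5 -> emit D5 73 D5, reset; bytes_emitted=6
After char 8 ('/'=63): chars_in_quartet=1 acc=0x3F bytes_emitted=6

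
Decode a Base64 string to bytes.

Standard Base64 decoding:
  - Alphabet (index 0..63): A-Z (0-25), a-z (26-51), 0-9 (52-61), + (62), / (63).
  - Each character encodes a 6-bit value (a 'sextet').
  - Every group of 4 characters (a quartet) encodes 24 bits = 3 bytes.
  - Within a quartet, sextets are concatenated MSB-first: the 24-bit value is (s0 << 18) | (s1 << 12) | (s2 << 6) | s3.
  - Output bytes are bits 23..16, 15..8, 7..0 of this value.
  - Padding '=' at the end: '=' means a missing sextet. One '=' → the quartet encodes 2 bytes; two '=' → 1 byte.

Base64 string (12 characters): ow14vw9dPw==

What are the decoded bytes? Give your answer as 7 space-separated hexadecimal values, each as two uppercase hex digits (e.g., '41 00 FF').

After char 0 ('o'=40): chars_in_quartet=1 acc=0x28 bytes_emitted=0
After char 1 ('w'=48): chars_in_quartet=2 acc=0xA30 bytes_emitted=0
After char 2 ('1'=53): chars_in_quartet=3 acc=0x28C35 bytes_emitted=0
After char 3 ('4'=56): chars_in_quartet=4 acc=0xA30D78 -> emit A3 0D 78, reset; bytes_emitted=3
After char 4 ('v'=47): chars_in_quartet=1 acc=0x2F bytes_emitted=3
After char 5 ('w'=48): chars_in_quartet=2 acc=0xBF0 bytes_emitted=3
After char 6 ('9'=61): chars_in_quartet=3 acc=0x2FC3D bytes_emitted=3
After char 7 ('d'=29): chars_in_quartet=4 acc=0xBF0F5D -> emit BF 0F 5D, reset; bytes_emitted=6
After char 8 ('P'=15): chars_in_quartet=1 acc=0xF bytes_emitted=6
After char 9 ('w'=48): chars_in_quartet=2 acc=0x3F0 bytes_emitted=6
Padding '==': partial quartet acc=0x3F0 -> emit 3F; bytes_emitted=7

Answer: A3 0D 78 BF 0F 5D 3F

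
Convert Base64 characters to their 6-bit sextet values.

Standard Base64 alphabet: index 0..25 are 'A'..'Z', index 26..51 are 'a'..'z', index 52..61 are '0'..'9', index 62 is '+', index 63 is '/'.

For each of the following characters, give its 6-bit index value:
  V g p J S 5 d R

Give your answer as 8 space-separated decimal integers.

Answer: 21 32 41 9 18 57 29 17

Derivation:
'V': A..Z range, ord('V') − ord('A') = 21
'g': a..z range, 26 + ord('g') − ord('a') = 32
'p': a..z range, 26 + ord('p') − ord('a') = 41
'J': A..Z range, ord('J') − ord('A') = 9
'S': A..Z range, ord('S') − ord('A') = 18
'5': 0..9 range, 52 + ord('5') − ord('0') = 57
'd': a..z range, 26 + ord('d') − ord('a') = 29
'R': A..Z range, ord('R') − ord('A') = 17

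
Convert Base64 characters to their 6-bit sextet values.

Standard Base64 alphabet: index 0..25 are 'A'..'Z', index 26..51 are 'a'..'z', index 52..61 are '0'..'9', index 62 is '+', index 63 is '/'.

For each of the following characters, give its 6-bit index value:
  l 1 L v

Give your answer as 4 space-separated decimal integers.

Answer: 37 53 11 47

Derivation:
'l': a..z range, 26 + ord('l') − ord('a') = 37
'1': 0..9 range, 52 + ord('1') − ord('0') = 53
'L': A..Z range, ord('L') − ord('A') = 11
'v': a..z range, 26 + ord('v') − ord('a') = 47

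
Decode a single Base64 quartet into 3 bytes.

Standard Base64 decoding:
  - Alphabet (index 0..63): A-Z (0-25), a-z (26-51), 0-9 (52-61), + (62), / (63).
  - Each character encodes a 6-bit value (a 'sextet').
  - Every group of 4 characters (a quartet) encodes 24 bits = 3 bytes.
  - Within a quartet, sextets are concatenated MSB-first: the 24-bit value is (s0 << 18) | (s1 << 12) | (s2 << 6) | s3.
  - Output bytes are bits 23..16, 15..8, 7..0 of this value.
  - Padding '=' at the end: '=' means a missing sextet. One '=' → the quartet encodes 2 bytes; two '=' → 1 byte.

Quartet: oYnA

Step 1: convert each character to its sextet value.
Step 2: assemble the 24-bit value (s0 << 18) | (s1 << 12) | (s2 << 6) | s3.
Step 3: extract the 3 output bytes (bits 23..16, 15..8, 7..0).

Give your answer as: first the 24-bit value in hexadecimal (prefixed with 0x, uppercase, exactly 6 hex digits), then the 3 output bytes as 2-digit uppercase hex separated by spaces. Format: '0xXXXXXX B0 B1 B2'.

Sextets: o=40, Y=24, n=39, A=0
24-bit: (40<<18) | (24<<12) | (39<<6) | 0
      = 0xA00000 | 0x018000 | 0x0009C0 | 0x000000
      = 0xA189C0
Bytes: (v>>16)&0xFF=A1, (v>>8)&0xFF=89, v&0xFF=C0

Answer: 0xA189C0 A1 89 C0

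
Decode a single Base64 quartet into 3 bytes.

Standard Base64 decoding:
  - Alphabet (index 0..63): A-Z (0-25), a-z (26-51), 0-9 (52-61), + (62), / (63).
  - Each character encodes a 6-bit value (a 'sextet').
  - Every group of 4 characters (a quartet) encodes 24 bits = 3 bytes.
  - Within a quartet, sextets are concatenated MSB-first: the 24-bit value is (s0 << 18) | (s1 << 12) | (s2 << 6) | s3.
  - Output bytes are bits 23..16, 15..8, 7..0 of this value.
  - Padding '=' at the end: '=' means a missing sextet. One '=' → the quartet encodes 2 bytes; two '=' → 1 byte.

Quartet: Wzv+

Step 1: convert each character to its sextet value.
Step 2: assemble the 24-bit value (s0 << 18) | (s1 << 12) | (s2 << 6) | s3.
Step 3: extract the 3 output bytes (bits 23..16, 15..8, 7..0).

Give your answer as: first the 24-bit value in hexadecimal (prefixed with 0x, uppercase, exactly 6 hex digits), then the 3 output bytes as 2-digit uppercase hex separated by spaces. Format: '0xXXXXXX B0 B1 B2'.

Answer: 0x5B3BFE 5B 3B FE

Derivation:
Sextets: W=22, z=51, v=47, +=62
24-bit: (22<<18) | (51<<12) | (47<<6) | 62
      = 0x580000 | 0x033000 | 0x000BC0 | 0x00003E
      = 0x5B3BFE
Bytes: (v>>16)&0xFF=5B, (v>>8)&0xFF=3B, v&0xFF=FE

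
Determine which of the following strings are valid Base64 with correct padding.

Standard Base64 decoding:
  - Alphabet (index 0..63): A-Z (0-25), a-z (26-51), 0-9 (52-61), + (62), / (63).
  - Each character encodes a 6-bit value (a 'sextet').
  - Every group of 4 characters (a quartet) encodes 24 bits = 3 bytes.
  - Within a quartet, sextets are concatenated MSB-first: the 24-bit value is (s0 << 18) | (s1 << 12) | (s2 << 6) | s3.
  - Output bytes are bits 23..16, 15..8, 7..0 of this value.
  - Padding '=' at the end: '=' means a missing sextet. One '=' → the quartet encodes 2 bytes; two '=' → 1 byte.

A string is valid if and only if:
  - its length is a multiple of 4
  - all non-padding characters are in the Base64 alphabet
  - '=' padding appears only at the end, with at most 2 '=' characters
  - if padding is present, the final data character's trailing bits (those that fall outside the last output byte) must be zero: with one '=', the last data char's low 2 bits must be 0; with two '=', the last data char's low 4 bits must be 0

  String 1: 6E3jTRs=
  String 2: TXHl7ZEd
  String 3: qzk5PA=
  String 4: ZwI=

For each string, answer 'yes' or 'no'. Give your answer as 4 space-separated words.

Answer: yes yes no yes

Derivation:
String 1: '6E3jTRs=' → valid
String 2: 'TXHl7ZEd' → valid
String 3: 'qzk5PA=' → invalid (len=7 not mult of 4)
String 4: 'ZwI=' → valid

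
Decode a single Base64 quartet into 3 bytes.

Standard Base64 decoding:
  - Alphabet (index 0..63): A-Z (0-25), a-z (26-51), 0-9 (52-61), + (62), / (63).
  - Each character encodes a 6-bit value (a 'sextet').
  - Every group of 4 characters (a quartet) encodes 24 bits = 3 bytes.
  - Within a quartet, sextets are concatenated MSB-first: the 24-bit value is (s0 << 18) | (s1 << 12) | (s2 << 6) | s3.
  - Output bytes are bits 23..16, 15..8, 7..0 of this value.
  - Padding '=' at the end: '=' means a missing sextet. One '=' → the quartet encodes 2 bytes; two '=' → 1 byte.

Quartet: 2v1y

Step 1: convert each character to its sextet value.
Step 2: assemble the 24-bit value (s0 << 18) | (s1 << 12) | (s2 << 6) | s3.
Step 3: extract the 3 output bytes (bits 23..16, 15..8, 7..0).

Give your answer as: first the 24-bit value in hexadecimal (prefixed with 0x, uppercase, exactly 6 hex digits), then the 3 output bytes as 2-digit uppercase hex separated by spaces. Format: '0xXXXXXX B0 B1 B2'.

Sextets: 2=54, v=47, 1=53, y=50
24-bit: (54<<18) | (47<<12) | (53<<6) | 50
      = 0xD80000 | 0x02F000 | 0x000D40 | 0x000032
      = 0xDAFD72
Bytes: (v>>16)&0xFF=DA, (v>>8)&0xFF=FD, v&0xFF=72

Answer: 0xDAFD72 DA FD 72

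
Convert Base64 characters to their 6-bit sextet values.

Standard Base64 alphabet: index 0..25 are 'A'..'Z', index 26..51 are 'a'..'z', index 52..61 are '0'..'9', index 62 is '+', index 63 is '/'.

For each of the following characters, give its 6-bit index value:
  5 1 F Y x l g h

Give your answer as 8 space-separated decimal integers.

'5': 0..9 range, 52 + ord('5') − ord('0') = 57
'1': 0..9 range, 52 + ord('1') − ord('0') = 53
'F': A..Z range, ord('F') − ord('A') = 5
'Y': A..Z range, ord('Y') − ord('A') = 24
'x': a..z range, 26 + ord('x') − ord('a') = 49
'l': a..z range, 26 + ord('l') − ord('a') = 37
'g': a..z range, 26 + ord('g') − ord('a') = 32
'h': a..z range, 26 + ord('h') − ord('a') = 33

Answer: 57 53 5 24 49 37 32 33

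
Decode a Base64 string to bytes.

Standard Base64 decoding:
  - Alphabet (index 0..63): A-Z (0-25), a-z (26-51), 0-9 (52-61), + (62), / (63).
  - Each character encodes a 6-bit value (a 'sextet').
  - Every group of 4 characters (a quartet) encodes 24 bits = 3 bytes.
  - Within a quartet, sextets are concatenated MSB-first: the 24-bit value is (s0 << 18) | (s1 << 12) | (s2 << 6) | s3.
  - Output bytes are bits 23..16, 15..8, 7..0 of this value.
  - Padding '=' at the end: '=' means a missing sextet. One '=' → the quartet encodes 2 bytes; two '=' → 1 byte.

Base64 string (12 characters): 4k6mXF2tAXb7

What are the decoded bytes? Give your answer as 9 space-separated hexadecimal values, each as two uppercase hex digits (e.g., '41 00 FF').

After char 0 ('4'=56): chars_in_quartet=1 acc=0x38 bytes_emitted=0
After char 1 ('k'=36): chars_in_quartet=2 acc=0xE24 bytes_emitted=0
After char 2 ('6'=58): chars_in_quartet=3 acc=0x3893A bytes_emitted=0
After char 3 ('m'=38): chars_in_quartet=4 acc=0xE24EA6 -> emit E2 4E A6, reset; bytes_emitted=3
After char 4 ('X'=23): chars_in_quartet=1 acc=0x17 bytes_emitted=3
After char 5 ('F'=5): chars_in_quartet=2 acc=0x5C5 bytes_emitted=3
After char 6 ('2'=54): chars_in_quartet=3 acc=0x17176 bytes_emitted=3
After char 7 ('t'=45): chars_in_quartet=4 acc=0x5C5DAD -> emit 5C 5D AD, reset; bytes_emitted=6
After char 8 ('A'=0): chars_in_quartet=1 acc=0x0 bytes_emitted=6
After char 9 ('X'=23): chars_in_quartet=2 acc=0x17 bytes_emitted=6
After char 10 ('b'=27): chars_in_quartet=3 acc=0x5DB bytes_emitted=6
After char 11 ('7'=59): chars_in_quartet=4 acc=0x176FB -> emit 01 76 FB, reset; bytes_emitted=9

Answer: E2 4E A6 5C 5D AD 01 76 FB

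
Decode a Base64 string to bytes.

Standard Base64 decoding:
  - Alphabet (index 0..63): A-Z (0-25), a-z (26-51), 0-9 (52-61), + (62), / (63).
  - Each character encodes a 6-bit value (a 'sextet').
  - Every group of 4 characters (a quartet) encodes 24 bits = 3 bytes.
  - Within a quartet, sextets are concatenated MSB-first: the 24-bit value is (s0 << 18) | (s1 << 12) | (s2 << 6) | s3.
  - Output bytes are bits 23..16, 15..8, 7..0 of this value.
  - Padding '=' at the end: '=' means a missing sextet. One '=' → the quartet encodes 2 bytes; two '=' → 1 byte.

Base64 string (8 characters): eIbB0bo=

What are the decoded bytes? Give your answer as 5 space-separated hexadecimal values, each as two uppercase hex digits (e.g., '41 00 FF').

Answer: 78 86 C1 D1 BA

Derivation:
After char 0 ('e'=30): chars_in_quartet=1 acc=0x1E bytes_emitted=0
After char 1 ('I'=8): chars_in_quartet=2 acc=0x788 bytes_emitted=0
After char 2 ('b'=27): chars_in_quartet=3 acc=0x1E21B bytes_emitted=0
After char 3 ('B'=1): chars_in_quartet=4 acc=0x7886C1 -> emit 78 86 C1, reset; bytes_emitted=3
After char 4 ('0'=52): chars_in_quartet=1 acc=0x34 bytes_emitted=3
After char 5 ('b'=27): chars_in_quartet=2 acc=0xD1B bytes_emitted=3
After char 6 ('o'=40): chars_in_quartet=3 acc=0x346E8 bytes_emitted=3
Padding '=': partial quartet acc=0x346E8 -> emit D1 BA; bytes_emitted=5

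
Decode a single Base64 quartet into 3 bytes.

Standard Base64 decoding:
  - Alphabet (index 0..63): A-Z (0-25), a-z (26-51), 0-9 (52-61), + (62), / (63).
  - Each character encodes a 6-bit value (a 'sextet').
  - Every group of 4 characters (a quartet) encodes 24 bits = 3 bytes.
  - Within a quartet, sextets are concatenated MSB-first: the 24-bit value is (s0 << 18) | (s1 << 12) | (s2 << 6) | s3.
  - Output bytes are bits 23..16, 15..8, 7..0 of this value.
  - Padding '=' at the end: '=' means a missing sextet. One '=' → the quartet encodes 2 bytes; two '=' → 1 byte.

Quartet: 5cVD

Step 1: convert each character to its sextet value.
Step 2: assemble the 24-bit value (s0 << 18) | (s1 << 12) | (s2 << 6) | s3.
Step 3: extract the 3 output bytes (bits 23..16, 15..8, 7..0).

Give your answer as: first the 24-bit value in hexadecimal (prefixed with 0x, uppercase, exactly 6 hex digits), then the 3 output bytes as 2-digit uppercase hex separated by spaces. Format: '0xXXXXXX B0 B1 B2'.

Answer: 0xE5C543 E5 C5 43

Derivation:
Sextets: 5=57, c=28, V=21, D=3
24-bit: (57<<18) | (28<<12) | (21<<6) | 3
      = 0xE40000 | 0x01C000 | 0x000540 | 0x000003
      = 0xE5C543
Bytes: (v>>16)&0xFF=E5, (v>>8)&0xFF=C5, v&0xFF=43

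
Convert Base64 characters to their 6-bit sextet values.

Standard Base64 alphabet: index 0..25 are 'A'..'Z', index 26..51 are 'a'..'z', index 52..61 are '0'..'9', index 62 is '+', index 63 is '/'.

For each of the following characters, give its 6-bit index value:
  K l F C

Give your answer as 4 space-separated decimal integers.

Answer: 10 37 5 2

Derivation:
'K': A..Z range, ord('K') − ord('A') = 10
'l': a..z range, 26 + ord('l') − ord('a') = 37
'F': A..Z range, ord('F') − ord('A') = 5
'C': A..Z range, ord('C') − ord('A') = 2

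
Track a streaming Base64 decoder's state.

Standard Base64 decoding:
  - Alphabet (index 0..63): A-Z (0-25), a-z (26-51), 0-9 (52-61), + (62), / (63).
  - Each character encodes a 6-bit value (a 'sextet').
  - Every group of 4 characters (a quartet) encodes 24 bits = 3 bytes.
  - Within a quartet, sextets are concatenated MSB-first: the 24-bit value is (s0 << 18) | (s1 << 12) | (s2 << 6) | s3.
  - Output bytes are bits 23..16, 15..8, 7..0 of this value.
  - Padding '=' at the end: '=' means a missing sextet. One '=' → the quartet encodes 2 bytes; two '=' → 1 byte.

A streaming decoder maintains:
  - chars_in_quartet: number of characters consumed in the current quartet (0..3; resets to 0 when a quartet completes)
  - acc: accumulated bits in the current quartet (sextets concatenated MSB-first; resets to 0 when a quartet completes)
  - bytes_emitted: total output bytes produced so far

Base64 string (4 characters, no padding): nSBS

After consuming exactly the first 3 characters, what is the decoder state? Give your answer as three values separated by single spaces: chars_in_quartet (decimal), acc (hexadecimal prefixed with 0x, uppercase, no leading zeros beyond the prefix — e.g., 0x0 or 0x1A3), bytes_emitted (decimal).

Answer: 3 0x27481 0

Derivation:
After char 0 ('n'=39): chars_in_quartet=1 acc=0x27 bytes_emitted=0
After char 1 ('S'=18): chars_in_quartet=2 acc=0x9D2 bytes_emitted=0
After char 2 ('B'=1): chars_in_quartet=3 acc=0x27481 bytes_emitted=0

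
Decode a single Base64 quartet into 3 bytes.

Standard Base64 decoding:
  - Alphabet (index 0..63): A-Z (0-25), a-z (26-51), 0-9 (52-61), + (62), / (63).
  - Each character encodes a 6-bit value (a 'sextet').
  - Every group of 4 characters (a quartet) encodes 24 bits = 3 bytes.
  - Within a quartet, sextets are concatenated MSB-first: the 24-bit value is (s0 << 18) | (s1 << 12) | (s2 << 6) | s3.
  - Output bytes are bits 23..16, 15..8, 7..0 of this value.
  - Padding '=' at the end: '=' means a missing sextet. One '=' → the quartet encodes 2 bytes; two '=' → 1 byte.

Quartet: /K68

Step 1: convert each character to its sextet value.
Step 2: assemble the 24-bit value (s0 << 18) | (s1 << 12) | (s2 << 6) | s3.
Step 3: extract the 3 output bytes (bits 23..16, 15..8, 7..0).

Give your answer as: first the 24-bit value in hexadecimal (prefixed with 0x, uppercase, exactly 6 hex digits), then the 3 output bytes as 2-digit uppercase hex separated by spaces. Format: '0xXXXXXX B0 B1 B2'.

Sextets: /=63, K=10, 6=58, 8=60
24-bit: (63<<18) | (10<<12) | (58<<6) | 60
      = 0xFC0000 | 0x00A000 | 0x000E80 | 0x00003C
      = 0xFCAEBC
Bytes: (v>>16)&0xFF=FC, (v>>8)&0xFF=AE, v&0xFF=BC

Answer: 0xFCAEBC FC AE BC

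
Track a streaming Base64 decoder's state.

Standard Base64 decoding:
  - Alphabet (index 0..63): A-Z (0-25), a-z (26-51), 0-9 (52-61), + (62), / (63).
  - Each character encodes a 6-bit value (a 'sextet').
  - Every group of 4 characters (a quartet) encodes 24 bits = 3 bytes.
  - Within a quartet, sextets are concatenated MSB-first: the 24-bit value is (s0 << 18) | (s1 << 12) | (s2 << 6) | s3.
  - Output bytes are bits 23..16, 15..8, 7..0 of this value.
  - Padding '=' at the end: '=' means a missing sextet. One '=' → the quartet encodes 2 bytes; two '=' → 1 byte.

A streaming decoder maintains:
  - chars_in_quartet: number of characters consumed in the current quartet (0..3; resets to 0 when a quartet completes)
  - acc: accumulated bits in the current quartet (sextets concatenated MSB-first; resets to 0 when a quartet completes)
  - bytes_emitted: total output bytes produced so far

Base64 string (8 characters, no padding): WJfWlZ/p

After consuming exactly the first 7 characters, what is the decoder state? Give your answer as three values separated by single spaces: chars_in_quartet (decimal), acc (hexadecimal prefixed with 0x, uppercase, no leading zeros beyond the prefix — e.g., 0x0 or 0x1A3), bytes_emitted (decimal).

After char 0 ('W'=22): chars_in_quartet=1 acc=0x16 bytes_emitted=0
After char 1 ('J'=9): chars_in_quartet=2 acc=0x589 bytes_emitted=0
After char 2 ('f'=31): chars_in_quartet=3 acc=0x1625F bytes_emitted=0
After char 3 ('W'=22): chars_in_quartet=4 acc=0x5897D6 -> emit 58 97 D6, reset; bytes_emitted=3
After char 4 ('l'=37): chars_in_quartet=1 acc=0x25 bytes_emitted=3
After char 5 ('Z'=25): chars_in_quartet=2 acc=0x959 bytes_emitted=3
After char 6 ('/'=63): chars_in_quartet=3 acc=0x2567F bytes_emitted=3

Answer: 3 0x2567F 3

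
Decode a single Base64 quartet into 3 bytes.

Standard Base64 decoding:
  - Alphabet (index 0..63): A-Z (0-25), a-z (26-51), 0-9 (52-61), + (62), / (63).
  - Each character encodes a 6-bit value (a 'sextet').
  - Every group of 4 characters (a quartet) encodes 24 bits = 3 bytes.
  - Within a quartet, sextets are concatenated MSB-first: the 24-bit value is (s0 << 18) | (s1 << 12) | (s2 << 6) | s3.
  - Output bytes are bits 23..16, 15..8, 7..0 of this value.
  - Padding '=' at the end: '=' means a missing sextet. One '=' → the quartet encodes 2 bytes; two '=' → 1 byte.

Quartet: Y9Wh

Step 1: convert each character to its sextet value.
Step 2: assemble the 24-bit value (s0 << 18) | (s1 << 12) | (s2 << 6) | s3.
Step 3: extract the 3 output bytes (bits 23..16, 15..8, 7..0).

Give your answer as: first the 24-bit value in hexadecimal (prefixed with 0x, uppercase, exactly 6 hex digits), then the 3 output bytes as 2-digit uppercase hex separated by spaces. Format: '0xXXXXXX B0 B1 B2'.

Answer: 0x63D5A1 63 D5 A1

Derivation:
Sextets: Y=24, 9=61, W=22, h=33
24-bit: (24<<18) | (61<<12) | (22<<6) | 33
      = 0x600000 | 0x03D000 | 0x000580 | 0x000021
      = 0x63D5A1
Bytes: (v>>16)&0xFF=63, (v>>8)&0xFF=D5, v&0xFF=A1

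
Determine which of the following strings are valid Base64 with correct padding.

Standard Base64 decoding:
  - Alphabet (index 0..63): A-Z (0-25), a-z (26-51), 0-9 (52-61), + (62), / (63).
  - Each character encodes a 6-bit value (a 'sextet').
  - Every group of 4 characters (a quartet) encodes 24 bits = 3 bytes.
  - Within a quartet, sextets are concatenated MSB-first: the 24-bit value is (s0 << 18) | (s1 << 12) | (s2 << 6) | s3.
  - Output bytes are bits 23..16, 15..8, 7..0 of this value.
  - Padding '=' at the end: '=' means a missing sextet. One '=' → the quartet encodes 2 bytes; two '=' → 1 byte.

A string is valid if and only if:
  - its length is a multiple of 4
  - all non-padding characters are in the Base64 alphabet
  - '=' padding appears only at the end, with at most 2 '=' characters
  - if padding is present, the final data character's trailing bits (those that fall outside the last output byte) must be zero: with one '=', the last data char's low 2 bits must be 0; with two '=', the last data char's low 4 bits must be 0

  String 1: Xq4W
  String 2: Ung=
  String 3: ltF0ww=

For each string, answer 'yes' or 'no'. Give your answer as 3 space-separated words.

Answer: yes yes no

Derivation:
String 1: 'Xq4W' → valid
String 2: 'Ung=' → valid
String 3: 'ltF0ww=' → invalid (len=7 not mult of 4)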